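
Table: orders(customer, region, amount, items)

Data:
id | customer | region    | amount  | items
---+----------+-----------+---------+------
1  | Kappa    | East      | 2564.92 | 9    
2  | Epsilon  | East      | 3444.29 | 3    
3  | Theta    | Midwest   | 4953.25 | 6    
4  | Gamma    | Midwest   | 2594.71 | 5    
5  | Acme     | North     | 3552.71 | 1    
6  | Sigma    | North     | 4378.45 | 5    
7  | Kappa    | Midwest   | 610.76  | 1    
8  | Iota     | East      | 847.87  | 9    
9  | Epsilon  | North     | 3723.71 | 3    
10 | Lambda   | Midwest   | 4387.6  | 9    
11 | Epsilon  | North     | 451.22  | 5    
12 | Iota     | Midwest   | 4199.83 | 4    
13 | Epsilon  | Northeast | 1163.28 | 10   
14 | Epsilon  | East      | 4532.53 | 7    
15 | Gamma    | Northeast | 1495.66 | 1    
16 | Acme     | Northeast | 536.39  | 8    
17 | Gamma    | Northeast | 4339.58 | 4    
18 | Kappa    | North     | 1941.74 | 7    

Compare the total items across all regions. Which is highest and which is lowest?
SELECT region, SUM(items)
FROM orders
GROUP BY region
ORDER BY SUM(items)

All groups:
  North: 21
  Northeast: 23
  Midwest: 25
  East: 28

Highest: East (28)
Lowest: North (21)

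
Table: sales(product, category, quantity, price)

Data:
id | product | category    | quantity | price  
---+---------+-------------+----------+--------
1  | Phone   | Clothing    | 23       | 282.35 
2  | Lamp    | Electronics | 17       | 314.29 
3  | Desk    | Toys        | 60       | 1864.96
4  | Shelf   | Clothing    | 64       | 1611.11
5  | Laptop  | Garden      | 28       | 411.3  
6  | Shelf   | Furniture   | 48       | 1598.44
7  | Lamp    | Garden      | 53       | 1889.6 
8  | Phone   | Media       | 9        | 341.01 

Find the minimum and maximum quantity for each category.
SELECT category, MIN(quantity), MAX(quantity)
FROM sales
GROUP BY category

Result:
  Clothing: min=23, max=64
  Electronics: min=17, max=17
  Furniture: min=48, max=48
  Garden: min=28, max=53
  Media: min=9, max=9
  Toys: min=60, max=60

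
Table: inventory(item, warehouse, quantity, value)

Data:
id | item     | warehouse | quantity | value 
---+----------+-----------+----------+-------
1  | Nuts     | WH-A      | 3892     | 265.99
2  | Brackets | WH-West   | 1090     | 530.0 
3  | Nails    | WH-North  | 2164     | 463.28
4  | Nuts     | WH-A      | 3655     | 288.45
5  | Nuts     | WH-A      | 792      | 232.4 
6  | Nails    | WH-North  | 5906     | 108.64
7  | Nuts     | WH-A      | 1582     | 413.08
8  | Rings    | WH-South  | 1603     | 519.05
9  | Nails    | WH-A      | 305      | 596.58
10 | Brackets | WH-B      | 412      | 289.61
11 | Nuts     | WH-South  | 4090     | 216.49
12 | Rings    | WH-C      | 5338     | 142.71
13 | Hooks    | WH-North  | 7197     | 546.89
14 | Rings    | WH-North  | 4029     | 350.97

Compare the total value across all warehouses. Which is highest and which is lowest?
SELECT warehouse, SUM(value)
FROM inventory
GROUP BY warehouse
ORDER BY SUM(value)

All groups:
  WH-C: 142.71
  WH-B: 289.61
  WH-West: 530.00
  WH-South: 735.54
  WH-North: 1469.78
  WH-A: 1796.50

Highest: WH-A (1796.50)
Lowest: WH-C (142.71)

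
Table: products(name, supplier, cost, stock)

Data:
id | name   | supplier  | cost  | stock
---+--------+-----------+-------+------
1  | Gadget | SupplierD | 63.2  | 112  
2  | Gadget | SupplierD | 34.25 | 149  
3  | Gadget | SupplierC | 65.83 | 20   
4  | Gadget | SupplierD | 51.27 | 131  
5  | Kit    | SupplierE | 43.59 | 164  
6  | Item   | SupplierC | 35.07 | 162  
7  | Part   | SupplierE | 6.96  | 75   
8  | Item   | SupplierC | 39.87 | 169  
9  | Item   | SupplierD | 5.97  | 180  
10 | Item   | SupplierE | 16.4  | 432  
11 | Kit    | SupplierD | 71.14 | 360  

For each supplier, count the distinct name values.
SELECT supplier, COUNT(DISTINCT name)
FROM products
GROUP BY supplier

Result:
  SupplierC: 2 distinct
  SupplierD: 3 distinct
  SupplierE: 3 distinct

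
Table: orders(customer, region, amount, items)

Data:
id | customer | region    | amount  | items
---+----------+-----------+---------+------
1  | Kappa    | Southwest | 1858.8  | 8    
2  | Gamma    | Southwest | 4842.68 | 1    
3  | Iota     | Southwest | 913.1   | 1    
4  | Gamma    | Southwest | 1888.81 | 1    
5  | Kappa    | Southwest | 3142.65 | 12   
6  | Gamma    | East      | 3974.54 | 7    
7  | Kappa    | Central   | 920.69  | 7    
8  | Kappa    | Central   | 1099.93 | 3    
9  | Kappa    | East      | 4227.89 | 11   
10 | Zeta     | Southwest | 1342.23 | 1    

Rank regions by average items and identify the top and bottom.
SELECT region, AVG(items)
FROM orders
GROUP BY region
ORDER BY AVG(items)

All groups:
  Southwest: 4.00
  Central: 5.00
  East: 9.00

Highest: East (9.00)
Lowest: Southwest (4.00)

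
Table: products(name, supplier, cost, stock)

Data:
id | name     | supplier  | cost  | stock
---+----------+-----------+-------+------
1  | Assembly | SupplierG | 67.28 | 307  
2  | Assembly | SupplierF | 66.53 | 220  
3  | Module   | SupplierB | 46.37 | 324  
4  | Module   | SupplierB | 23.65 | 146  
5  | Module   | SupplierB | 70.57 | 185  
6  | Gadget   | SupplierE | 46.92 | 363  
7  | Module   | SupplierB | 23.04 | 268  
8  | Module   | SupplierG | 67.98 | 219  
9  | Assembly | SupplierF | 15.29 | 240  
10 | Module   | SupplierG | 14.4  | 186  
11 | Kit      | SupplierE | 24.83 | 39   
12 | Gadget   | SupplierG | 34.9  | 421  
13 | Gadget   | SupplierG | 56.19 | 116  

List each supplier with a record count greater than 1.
SELECT supplier, COUNT(*) as cnt
FROM products
GROUP BY supplier
HAVING COUNT(*) > 1

Result:
  SupplierB: 4
  SupplierE: 2
  SupplierF: 2
  SupplierG: 5

Note: HAVING filters groups after aggregation, WHERE filters rows before.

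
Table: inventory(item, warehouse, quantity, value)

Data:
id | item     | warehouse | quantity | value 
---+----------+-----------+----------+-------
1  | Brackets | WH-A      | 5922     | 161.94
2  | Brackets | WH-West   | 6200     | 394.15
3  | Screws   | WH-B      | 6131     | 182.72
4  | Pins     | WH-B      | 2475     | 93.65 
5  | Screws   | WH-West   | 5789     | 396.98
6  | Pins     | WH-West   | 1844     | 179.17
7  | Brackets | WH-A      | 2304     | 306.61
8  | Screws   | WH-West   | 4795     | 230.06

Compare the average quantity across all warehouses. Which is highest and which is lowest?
SELECT warehouse, AVG(quantity)
FROM inventory
GROUP BY warehouse
ORDER BY AVG(quantity)

All groups:
  WH-A: 4113.00
  WH-B: 4303.00
  WH-West: 4657.00

Highest: WH-West (4657.00)
Lowest: WH-A (4113.00)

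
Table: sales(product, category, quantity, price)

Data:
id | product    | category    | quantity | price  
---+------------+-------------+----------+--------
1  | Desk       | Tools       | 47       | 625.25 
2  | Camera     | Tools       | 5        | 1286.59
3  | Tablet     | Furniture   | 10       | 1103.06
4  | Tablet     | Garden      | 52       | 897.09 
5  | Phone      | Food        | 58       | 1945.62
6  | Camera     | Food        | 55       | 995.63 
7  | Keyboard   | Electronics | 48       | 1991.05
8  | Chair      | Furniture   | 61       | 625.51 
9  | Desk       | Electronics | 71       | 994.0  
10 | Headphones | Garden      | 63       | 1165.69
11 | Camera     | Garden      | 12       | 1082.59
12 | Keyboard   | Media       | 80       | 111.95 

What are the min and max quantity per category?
SELECT category, MIN(quantity), MAX(quantity)
FROM sales
GROUP BY category

Result:
  Electronics: min=48, max=71
  Food: min=55, max=58
  Furniture: min=10, max=61
  Garden: min=12, max=63
  Media: min=80, max=80
  Tools: min=5, max=47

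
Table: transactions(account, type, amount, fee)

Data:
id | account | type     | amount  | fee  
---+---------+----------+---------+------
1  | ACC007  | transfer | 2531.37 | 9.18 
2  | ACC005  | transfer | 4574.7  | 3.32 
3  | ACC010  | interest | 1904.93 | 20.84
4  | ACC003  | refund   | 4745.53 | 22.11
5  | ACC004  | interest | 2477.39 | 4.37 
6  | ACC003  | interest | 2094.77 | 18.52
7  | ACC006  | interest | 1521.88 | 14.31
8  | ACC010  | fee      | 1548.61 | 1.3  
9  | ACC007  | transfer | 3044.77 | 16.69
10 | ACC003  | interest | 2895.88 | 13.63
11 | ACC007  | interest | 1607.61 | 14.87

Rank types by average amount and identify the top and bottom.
SELECT type, AVG(amount)
FROM transactions
GROUP BY type
ORDER BY AVG(amount)

All groups:
  fee: 1548.61
  interest: 2083.74
  transfer: 3383.61
  refund: 4745.53

Highest: refund (4745.53)
Lowest: fee (1548.61)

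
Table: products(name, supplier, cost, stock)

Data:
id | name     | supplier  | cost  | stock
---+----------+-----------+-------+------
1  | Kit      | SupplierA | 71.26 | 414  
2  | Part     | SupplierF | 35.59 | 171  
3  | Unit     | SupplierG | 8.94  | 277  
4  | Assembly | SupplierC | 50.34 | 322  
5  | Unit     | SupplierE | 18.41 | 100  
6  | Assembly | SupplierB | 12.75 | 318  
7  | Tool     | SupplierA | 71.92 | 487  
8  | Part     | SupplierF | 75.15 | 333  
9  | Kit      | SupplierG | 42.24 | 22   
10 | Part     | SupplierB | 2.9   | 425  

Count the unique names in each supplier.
SELECT supplier, COUNT(DISTINCT name)
FROM products
GROUP BY supplier

Result:
  SupplierA: 2 distinct
  SupplierB: 2 distinct
  SupplierC: 1 distinct
  SupplierE: 1 distinct
  SupplierF: 1 distinct
  SupplierG: 2 distinct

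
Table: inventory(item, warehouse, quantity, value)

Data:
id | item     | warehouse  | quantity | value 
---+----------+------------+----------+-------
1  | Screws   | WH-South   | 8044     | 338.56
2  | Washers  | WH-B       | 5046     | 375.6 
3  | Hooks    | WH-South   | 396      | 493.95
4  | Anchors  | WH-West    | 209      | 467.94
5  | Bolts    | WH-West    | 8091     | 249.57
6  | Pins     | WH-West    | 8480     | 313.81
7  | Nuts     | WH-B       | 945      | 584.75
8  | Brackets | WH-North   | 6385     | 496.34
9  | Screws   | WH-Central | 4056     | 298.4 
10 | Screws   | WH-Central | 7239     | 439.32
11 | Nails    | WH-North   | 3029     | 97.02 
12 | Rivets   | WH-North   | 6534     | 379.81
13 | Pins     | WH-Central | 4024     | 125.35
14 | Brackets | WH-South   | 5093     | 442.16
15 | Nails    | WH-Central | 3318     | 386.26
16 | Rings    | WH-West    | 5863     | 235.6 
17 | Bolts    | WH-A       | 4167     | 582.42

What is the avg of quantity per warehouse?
SELECT warehouse, AVG(quantity) as result
FROM inventory
GROUP BY warehouse

Result:
  WH-A: 4167.00
  WH-B: 2995.50
  WH-Central: 4659.25
  WH-North: 5316.00
  WH-South: 4511.00
  WH-West: 5660.75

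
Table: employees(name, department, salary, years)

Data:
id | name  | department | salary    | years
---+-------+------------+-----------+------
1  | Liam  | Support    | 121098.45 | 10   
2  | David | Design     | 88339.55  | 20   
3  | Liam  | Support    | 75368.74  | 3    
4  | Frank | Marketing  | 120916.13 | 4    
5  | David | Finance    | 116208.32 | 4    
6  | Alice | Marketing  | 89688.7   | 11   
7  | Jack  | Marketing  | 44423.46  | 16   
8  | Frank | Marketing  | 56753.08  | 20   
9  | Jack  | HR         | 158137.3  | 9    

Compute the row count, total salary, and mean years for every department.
SELECT department,
       COUNT(*) as cnt,
       SUM(salary) as total_salary,
       AVG(years) as avg_years
FROM employees
GROUP BY department

Result:
  Design: 1 records, 88339.55 total salary, 20.00 avg years
  Finance: 1 records, 116208.32 total salary, 4.00 avg years
  HR: 1 records, 158137.30 total salary, 9.00 avg years
  Marketing: 4 records, 311781.37 total salary, 12.75 avg years
  Support: 2 records, 196467.19 total salary, 6.50 avg years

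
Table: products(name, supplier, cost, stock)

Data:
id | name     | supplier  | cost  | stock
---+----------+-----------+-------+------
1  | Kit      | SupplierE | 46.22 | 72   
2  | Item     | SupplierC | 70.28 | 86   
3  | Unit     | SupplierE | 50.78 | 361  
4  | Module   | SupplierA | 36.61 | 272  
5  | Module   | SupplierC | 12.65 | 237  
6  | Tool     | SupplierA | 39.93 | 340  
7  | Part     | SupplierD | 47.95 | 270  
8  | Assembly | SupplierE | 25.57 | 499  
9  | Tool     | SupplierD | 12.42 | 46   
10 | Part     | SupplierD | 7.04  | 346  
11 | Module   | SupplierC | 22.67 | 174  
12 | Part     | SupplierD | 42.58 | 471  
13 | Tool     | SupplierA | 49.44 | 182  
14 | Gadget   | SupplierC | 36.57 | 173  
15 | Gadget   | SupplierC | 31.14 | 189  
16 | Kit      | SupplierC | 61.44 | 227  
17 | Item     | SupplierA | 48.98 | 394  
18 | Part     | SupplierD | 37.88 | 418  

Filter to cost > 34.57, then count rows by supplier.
SELECT supplier, COUNT(*)
FROM products
WHERE cost > 34.57
GROUP BY supplier

Note: WHERE filters rows before grouping.

Result:
  SupplierA: 4
  SupplierC: 3
  SupplierD: 3
  SupplierE: 2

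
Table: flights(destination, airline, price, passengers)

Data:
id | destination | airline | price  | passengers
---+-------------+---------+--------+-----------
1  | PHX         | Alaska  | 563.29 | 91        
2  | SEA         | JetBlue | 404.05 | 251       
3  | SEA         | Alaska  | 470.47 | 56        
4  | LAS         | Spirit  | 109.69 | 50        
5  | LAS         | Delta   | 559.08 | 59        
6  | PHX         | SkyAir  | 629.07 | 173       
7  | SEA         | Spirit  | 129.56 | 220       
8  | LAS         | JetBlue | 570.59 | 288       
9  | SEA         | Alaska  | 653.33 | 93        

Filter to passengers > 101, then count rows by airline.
SELECT airline, COUNT(*)
FROM flights
WHERE passengers > 101
GROUP BY airline

Note: WHERE filters rows before grouping.

Result:
  JetBlue: 2
  SkyAir: 1
  Spirit: 1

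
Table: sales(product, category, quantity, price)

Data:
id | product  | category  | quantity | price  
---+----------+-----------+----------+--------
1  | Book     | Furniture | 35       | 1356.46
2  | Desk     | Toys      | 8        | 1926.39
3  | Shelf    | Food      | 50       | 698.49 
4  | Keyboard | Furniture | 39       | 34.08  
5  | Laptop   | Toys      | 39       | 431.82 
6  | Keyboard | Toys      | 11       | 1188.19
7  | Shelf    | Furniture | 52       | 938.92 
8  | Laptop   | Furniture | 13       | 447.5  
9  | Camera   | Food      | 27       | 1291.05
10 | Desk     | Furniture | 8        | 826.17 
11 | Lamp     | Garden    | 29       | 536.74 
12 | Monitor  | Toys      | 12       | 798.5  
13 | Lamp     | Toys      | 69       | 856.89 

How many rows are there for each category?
SELECT category, COUNT(*) as count
FROM sales
GROUP BY category

Result:
  Food: 2
  Furniture: 5
  Garden: 1
  Toys: 5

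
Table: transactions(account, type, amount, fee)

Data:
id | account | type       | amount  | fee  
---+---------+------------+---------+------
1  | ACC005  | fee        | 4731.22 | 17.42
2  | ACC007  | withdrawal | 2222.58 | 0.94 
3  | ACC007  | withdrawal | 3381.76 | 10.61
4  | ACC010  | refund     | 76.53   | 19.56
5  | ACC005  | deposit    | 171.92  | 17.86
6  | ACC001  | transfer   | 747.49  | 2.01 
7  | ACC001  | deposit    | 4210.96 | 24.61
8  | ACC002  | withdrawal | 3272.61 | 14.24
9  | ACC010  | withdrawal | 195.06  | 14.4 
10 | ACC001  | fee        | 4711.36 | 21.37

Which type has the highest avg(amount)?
SELECT type, AVG(amount) as val
FROM transactions
GROUP BY type
ORDER BY val DESC
LIMIT 1

Result: fee with avg(amount) = 4721.29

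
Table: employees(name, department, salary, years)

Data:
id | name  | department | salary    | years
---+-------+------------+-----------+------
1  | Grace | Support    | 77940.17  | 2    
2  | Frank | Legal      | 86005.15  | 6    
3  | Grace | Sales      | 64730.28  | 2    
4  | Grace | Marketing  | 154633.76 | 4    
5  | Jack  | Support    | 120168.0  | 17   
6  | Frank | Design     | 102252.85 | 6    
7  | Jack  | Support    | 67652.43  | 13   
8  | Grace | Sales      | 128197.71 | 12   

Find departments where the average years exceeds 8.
SELECT department, AVG(years)
FROM employees
GROUP BY department
HAVING AVG(years) > 8

Result:
  Support: avg=10.67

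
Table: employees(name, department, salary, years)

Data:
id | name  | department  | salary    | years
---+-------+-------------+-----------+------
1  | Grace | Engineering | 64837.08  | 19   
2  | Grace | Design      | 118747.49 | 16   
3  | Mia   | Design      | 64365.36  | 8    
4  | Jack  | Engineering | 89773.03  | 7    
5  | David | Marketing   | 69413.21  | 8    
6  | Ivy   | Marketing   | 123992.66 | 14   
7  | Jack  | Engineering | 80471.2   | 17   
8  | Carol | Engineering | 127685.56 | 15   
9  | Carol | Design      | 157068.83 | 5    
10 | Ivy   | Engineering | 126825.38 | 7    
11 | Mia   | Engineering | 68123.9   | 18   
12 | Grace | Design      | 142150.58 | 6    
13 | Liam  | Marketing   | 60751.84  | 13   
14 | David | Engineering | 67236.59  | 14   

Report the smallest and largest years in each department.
SELECT department, MIN(years), MAX(years)
FROM employees
GROUP BY department

Result:
  Design: min=5, max=16
  Engineering: min=7, max=19
  Marketing: min=8, max=14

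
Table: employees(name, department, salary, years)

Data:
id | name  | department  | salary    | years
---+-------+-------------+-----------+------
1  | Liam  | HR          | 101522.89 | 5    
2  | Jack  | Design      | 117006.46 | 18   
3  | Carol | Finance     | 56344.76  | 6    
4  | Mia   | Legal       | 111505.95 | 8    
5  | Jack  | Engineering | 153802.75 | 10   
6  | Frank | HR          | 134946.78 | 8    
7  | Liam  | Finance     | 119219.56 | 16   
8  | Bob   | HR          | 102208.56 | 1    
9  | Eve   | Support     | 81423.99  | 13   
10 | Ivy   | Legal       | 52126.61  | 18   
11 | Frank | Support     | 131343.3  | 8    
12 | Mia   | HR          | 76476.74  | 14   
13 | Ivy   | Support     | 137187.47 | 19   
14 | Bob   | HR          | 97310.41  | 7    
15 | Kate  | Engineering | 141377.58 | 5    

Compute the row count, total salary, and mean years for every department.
SELECT department,
       COUNT(*) as cnt,
       SUM(salary) as total_salary,
       AVG(years) as avg_years
FROM employees
GROUP BY department

Result:
  Design: 1 records, 117006.46 total salary, 18.00 avg years
  Engineering: 2 records, 295180.33 total salary, 7.50 avg years
  Finance: 2 records, 175564.32 total salary, 11.00 avg years
  HR: 5 records, 512465.38 total salary, 7.00 avg years
  Legal: 2 records, 163632.56 total salary, 13.00 avg years
  Support: 3 records, 349954.76 total salary, 13.33 avg years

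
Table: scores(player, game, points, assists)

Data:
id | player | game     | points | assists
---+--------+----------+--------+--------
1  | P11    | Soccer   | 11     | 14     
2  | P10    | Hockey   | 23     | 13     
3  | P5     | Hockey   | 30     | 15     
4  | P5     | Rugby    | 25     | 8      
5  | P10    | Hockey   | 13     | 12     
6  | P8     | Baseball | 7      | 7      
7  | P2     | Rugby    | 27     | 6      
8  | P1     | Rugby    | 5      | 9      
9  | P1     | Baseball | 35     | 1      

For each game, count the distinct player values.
SELECT game, COUNT(DISTINCT player)
FROM scores
GROUP BY game

Result:
  Baseball: 2 distinct
  Hockey: 2 distinct
  Rugby: 3 distinct
  Soccer: 1 distinct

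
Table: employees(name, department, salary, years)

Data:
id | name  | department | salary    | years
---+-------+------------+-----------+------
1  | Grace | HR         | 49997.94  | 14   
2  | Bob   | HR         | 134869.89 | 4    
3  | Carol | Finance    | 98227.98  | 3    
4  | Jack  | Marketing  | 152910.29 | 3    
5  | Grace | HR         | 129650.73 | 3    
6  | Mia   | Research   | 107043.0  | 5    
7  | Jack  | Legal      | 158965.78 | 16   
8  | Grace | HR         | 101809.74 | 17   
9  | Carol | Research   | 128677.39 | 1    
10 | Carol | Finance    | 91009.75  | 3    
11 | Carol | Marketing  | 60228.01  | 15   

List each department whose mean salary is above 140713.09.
SELECT department, AVG(salary)
FROM employees
GROUP BY department
HAVING AVG(salary) > 140713.09

Result:
  Legal: avg=158965.78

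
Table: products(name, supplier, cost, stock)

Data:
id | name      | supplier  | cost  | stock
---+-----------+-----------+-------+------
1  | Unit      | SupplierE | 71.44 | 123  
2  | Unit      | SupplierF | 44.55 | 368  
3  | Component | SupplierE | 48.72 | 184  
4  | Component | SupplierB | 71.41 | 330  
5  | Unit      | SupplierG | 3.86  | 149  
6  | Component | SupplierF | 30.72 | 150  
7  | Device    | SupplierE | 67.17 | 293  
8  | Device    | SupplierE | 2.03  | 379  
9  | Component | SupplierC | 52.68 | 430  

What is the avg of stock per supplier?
SELECT supplier, AVG(stock) as result
FROM products
GROUP BY supplier

Result:
  SupplierB: 330.00
  SupplierC: 430.00
  SupplierE: 244.75
  SupplierF: 259.00
  SupplierG: 149.00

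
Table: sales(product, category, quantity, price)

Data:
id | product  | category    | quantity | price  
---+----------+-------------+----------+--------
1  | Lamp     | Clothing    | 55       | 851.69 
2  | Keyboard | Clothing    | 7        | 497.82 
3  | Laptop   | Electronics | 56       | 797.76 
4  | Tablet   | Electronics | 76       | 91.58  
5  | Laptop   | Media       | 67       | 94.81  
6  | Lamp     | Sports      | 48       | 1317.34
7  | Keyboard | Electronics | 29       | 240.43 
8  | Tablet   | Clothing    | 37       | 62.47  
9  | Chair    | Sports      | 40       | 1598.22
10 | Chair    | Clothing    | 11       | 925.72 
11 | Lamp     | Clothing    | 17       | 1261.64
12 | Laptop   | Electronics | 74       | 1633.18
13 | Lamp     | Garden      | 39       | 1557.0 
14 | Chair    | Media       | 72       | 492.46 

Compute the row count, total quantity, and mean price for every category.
SELECT category,
       COUNT(*) as cnt,
       SUM(quantity) as total_quantity,
       AVG(price) as avg_price
FROM sales
GROUP BY category

Result:
  Clothing: 5 records, 127 total quantity, 719.87 avg price
  Electronics: 4 records, 235 total quantity, 690.74 avg price
  Garden: 1 records, 39 total quantity, 1557.00 avg price
  Media: 2 records, 139 total quantity, 293.64 avg price
  Sports: 2 records, 88 total quantity, 1457.78 avg price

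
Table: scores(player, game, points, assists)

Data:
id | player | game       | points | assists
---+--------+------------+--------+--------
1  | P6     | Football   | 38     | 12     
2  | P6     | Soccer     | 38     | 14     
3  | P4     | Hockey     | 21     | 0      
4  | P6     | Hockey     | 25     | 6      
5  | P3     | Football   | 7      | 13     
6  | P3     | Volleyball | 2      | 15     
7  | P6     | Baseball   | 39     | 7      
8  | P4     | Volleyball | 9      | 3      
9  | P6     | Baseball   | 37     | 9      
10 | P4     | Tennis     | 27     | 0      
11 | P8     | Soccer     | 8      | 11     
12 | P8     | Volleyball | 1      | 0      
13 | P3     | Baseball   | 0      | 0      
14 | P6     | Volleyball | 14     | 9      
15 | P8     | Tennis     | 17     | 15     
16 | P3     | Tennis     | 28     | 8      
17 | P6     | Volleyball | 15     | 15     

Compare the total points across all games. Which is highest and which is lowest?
SELECT game, SUM(points)
FROM scores
GROUP BY game
ORDER BY SUM(points)

All groups:
  Volleyball: 41
  Football: 45
  Hockey: 46
  Soccer: 46
  Tennis: 72
  Baseball: 76

Highest: Baseball (76)
Lowest: Volleyball (41)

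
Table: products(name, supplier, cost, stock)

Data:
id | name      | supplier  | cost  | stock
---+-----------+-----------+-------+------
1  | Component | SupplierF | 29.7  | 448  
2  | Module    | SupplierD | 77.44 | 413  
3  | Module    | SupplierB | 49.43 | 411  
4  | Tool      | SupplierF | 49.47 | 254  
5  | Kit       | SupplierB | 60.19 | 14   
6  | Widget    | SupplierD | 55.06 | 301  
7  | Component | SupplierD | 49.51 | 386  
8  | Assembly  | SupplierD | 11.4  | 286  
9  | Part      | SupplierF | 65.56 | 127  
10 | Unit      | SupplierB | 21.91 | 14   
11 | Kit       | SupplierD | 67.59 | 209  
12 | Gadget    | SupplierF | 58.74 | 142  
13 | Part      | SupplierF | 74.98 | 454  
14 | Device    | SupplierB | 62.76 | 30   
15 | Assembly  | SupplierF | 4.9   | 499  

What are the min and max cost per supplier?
SELECT supplier, MIN(cost), MAX(cost)
FROM products
GROUP BY supplier

Result:
  SupplierB: min=21.91, max=62.76
  SupplierD: min=11.40, max=77.44
  SupplierF: min=4.90, max=74.98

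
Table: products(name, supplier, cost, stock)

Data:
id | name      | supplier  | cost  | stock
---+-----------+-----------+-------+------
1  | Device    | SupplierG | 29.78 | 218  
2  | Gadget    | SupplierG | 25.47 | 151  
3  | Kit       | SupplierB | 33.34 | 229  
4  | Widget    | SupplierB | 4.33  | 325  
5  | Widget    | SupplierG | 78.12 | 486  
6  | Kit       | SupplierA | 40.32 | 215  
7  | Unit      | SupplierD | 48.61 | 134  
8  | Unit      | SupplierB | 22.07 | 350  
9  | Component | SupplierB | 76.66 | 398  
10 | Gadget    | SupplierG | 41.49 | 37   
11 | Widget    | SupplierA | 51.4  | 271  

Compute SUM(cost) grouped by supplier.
SELECT supplier, SUM(cost) as result
FROM products
GROUP BY supplier

Result:
  SupplierA: 91.72
  SupplierB: 136.40
  SupplierD: 48.61
  SupplierG: 174.86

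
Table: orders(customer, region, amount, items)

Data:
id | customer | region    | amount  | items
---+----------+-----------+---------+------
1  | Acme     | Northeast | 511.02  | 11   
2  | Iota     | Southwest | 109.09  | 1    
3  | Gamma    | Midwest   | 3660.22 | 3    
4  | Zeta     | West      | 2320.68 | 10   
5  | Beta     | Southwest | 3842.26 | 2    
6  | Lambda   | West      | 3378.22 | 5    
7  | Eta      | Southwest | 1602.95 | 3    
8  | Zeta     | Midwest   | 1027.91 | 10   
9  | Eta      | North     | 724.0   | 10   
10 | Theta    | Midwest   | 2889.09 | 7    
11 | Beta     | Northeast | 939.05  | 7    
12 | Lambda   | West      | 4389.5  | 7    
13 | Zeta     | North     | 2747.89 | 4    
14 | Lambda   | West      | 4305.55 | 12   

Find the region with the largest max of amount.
SELECT region, MAX(amount) as val
FROM orders
GROUP BY region
ORDER BY val DESC
LIMIT 1

Result: West with max(amount) = 4389.50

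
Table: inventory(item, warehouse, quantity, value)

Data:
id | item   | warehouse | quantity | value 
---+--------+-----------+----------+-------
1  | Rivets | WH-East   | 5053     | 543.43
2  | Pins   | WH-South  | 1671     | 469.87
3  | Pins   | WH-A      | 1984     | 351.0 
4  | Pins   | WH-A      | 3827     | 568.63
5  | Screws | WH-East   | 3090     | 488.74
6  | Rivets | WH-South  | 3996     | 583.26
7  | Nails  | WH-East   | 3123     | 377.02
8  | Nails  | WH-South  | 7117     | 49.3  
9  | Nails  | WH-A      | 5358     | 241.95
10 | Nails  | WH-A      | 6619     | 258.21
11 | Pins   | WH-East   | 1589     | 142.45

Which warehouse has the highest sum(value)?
SELECT warehouse, SUM(value) as val
FROM inventory
GROUP BY warehouse
ORDER BY val DESC
LIMIT 1

Result: WH-East with sum(value) = 1551.64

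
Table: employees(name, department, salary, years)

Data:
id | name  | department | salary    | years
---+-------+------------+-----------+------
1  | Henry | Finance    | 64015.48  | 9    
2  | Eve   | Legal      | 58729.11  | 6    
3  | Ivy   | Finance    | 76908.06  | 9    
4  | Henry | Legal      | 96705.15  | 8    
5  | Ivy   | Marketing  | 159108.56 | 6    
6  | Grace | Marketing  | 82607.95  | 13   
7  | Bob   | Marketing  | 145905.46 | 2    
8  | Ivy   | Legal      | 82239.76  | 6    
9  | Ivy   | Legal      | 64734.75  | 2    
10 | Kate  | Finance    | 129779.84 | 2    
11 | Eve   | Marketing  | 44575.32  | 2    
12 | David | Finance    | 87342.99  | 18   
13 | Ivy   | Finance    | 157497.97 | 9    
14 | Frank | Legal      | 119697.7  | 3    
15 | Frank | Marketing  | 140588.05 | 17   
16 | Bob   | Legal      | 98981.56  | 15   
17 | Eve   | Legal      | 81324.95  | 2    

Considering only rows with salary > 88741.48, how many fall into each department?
SELECT department, COUNT(*)
FROM employees
WHERE salary > 88741.48
GROUP BY department

Note: WHERE filters rows before grouping.

Result:
  Finance: 2
  Legal: 3
  Marketing: 3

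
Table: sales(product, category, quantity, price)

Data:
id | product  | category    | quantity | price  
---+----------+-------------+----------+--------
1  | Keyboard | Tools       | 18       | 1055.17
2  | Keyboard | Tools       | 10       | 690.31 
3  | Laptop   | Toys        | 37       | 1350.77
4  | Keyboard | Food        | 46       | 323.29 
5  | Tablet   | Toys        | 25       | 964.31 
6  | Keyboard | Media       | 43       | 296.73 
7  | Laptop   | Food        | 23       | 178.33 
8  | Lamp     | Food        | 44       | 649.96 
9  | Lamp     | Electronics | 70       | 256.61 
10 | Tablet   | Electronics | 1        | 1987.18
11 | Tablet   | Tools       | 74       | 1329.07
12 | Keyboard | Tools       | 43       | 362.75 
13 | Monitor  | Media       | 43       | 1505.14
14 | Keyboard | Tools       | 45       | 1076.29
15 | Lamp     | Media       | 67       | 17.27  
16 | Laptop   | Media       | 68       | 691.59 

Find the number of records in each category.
SELECT category, COUNT(*) as count
FROM sales
GROUP BY category

Result:
  Electronics: 2
  Food: 3
  Media: 4
  Tools: 5
  Toys: 2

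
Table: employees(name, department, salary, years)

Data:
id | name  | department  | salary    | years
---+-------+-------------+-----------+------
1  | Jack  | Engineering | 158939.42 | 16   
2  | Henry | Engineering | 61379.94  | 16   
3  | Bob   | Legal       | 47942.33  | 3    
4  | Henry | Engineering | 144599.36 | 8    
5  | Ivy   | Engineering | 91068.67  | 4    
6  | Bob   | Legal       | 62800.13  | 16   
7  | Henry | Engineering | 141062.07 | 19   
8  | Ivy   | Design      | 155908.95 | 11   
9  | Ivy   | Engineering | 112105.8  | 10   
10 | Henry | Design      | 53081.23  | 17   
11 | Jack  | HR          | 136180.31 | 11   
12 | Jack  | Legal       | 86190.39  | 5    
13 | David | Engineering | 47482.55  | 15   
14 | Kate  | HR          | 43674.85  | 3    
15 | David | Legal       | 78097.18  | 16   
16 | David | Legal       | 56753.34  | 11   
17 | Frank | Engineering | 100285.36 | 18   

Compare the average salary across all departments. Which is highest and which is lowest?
SELECT department, AVG(salary)
FROM employees
GROUP BY department
ORDER BY AVG(salary)

All groups:
  Legal: 66356.67
  HR: 89927.58
  Design: 104495.09
  Engineering: 107115.40

Highest: Engineering (107115.40)
Lowest: Legal (66356.67)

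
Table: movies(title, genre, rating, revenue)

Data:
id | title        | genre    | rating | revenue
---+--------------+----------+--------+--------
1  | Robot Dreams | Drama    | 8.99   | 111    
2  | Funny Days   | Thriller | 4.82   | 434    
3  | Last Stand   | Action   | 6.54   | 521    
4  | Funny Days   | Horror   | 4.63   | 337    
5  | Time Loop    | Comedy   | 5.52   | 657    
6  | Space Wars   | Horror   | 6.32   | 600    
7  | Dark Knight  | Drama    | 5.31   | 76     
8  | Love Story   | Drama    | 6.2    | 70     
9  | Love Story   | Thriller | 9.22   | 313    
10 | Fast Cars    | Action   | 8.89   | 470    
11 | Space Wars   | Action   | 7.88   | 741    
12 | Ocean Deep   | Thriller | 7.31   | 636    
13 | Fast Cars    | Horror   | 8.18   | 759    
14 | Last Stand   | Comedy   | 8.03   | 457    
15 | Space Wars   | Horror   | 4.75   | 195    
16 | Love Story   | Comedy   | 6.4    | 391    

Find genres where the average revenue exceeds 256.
SELECT genre, AVG(revenue)
FROM movies
GROUP BY genre
HAVING AVG(revenue) > 256

Result:
  Action: avg=577.33
  Comedy: avg=501.67
  Horror: avg=472.75
  Thriller: avg=461.00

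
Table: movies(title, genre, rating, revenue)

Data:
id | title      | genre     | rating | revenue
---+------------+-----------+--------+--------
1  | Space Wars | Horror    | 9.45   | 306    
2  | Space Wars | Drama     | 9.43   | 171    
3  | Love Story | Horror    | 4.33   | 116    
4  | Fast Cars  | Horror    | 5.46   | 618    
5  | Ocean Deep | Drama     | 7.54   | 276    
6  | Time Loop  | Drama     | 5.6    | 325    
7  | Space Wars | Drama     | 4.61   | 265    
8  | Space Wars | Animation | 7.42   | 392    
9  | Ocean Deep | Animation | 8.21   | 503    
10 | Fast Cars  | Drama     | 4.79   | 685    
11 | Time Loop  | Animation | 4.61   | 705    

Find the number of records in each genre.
SELECT genre, COUNT(*) as count
FROM movies
GROUP BY genre

Result:
  Animation: 3
  Drama: 5
  Horror: 3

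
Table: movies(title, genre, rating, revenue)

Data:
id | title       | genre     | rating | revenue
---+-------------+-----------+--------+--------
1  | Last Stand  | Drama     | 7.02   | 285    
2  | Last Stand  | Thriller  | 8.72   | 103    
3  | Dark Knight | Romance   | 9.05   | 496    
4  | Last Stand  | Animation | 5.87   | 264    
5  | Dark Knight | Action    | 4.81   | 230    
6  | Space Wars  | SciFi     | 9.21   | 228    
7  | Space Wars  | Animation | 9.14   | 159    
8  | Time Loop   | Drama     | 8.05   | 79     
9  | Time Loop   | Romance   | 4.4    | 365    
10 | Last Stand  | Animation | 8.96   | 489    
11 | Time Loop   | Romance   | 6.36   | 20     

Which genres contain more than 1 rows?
SELECT genre, COUNT(*) as cnt
FROM movies
GROUP BY genre
HAVING COUNT(*) > 1

Result:
  Animation: 3
  Drama: 2
  Romance: 3

Note: HAVING filters groups after aggregation, WHERE filters rows before.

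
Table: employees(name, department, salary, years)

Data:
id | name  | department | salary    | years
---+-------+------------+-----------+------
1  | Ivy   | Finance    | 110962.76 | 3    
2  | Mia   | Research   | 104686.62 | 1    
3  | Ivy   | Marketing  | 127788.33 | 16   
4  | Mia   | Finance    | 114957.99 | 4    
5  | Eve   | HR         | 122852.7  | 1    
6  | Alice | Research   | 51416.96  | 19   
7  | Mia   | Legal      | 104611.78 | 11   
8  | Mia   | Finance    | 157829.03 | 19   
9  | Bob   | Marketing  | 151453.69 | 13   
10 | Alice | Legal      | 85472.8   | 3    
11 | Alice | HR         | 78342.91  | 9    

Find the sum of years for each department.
SELECT department, SUM(years) as result
FROM employees
GROUP BY department

Result:
  Finance: 26
  HR: 10
  Legal: 14
  Marketing: 29
  Research: 20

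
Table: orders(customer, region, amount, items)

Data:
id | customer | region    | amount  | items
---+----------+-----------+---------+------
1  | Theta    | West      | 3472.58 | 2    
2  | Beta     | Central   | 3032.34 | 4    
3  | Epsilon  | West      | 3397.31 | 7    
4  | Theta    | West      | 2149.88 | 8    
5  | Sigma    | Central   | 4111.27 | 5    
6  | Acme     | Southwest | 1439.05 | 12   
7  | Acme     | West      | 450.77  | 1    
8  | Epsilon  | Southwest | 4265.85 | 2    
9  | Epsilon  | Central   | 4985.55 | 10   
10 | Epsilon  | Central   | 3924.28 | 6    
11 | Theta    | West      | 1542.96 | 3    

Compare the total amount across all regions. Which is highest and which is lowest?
SELECT region, SUM(amount)
FROM orders
GROUP BY region
ORDER BY SUM(amount)

All groups:
  Southwest: 5704.90
  West: 11013.50
  Central: 16053.44

Highest: Central (16053.44)
Lowest: Southwest (5704.90)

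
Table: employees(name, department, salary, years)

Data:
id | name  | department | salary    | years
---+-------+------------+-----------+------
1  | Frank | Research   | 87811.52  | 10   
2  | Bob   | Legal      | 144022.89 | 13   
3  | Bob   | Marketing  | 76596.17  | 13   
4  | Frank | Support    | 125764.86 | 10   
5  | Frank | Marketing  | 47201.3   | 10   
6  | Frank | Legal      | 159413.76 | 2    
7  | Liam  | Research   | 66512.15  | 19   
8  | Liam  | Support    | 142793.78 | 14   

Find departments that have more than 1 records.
SELECT department, COUNT(*) as cnt
FROM employees
GROUP BY department
HAVING COUNT(*) > 1

Result:
  Legal: 2
  Marketing: 2
  Research: 2
  Support: 2

Note: HAVING filters groups after aggregation, WHERE filters rows before.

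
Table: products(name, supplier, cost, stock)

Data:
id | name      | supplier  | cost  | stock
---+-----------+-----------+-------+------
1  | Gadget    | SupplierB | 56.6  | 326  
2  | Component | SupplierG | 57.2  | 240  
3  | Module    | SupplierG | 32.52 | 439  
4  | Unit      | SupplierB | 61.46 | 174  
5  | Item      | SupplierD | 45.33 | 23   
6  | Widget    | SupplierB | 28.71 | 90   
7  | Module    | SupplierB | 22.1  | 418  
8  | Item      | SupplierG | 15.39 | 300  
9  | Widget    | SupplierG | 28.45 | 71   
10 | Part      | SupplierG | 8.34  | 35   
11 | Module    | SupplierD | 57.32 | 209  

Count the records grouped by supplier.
SELECT supplier, COUNT(*) as count
FROM products
GROUP BY supplier

Result:
  SupplierB: 4
  SupplierD: 2
  SupplierG: 5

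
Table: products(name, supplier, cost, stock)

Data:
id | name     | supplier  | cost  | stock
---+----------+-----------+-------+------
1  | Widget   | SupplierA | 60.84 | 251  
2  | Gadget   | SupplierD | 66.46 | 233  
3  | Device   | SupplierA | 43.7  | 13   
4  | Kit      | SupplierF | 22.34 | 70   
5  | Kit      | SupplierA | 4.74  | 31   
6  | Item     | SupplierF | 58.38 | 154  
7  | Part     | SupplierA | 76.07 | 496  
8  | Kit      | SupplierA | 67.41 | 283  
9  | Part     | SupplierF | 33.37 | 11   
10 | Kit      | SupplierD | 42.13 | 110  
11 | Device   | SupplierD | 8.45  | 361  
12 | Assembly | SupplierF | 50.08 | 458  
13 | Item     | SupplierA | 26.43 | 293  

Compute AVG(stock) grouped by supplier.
SELECT supplier, AVG(stock) as result
FROM products
GROUP BY supplier

Result:
  SupplierA: 227.83
  SupplierD: 234.67
  SupplierF: 173.25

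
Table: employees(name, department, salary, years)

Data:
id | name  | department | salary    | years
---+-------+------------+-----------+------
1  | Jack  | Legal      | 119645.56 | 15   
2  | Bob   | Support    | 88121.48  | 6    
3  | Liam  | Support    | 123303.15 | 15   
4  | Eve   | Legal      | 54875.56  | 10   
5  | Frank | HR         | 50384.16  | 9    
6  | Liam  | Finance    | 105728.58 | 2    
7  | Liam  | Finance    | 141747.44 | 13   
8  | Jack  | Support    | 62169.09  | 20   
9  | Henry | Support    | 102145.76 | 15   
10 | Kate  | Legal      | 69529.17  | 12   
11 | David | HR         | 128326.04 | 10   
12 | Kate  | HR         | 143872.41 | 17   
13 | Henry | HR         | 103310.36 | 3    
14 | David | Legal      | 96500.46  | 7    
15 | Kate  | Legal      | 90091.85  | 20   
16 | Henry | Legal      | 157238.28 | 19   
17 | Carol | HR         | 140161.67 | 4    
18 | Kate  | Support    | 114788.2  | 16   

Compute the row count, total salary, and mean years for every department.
SELECT department,
       COUNT(*) as cnt,
       SUM(salary) as total_salary,
       AVG(years) as avg_years
FROM employees
GROUP BY department

Result:
  Finance: 2 records, 247476.02 total salary, 7.50 avg years
  HR: 5 records, 566054.64 total salary, 8.60 avg years
  Legal: 6 records, 587880.88 total salary, 13.83 avg years
  Support: 5 records, 490527.68 total salary, 14.40 avg years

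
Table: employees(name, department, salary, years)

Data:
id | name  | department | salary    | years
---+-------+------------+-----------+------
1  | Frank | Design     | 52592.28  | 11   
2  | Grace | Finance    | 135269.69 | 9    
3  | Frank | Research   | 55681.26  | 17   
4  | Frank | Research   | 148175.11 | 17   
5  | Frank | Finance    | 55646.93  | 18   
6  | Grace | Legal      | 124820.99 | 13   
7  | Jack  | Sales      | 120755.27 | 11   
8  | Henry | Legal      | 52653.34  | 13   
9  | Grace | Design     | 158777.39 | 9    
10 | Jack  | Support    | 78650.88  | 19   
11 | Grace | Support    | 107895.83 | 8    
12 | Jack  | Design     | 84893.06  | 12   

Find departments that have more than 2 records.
SELECT department, COUNT(*) as cnt
FROM employees
GROUP BY department
HAVING COUNT(*) > 2

Result:
  Design: 3

Note: HAVING filters groups after aggregation, WHERE filters rows before.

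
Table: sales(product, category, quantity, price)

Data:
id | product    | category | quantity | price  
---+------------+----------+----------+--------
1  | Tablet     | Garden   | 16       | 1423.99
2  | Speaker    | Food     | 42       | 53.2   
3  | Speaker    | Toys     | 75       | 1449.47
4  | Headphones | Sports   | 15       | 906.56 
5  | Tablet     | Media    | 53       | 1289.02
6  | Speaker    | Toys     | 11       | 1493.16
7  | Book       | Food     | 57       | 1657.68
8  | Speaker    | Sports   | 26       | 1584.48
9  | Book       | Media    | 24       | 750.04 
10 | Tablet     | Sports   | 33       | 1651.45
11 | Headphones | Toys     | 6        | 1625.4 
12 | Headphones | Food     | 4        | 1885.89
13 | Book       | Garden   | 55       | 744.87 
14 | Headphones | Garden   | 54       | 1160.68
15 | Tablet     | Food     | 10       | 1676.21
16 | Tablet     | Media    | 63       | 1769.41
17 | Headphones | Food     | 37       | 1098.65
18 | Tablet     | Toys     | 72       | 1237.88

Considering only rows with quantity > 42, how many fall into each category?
SELECT category, COUNT(*)
FROM sales
WHERE quantity > 42
GROUP BY category

Note: WHERE filters rows before grouping.

Result:
  Food: 1
  Garden: 2
  Media: 2
  Toys: 2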